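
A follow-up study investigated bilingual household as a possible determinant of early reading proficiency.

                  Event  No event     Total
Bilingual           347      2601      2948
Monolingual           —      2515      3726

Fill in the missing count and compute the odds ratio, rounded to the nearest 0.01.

0.28

The missing cell is in the unexposed row: 3726 − 2515 = 1211.
So a = 347, b = 2601, c = 1211, d = 2515.
OR = (a·d)/(b·c) = (347 × 2515) / (2601 × 1211) = 872705 / 3149811 = 0.27707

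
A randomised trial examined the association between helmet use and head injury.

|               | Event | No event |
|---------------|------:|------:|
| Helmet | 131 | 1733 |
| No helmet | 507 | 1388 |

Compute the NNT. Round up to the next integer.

6

Risk in treated group = 131/1864 = 0.07028; risk in control = 507/1895 = 0.26755.
Absolute risk reduction = 0.26755 − 0.07028 = 0.19727
NNT = 1 / ARR = 1 / 0.19727 = 5.069 → round up → 6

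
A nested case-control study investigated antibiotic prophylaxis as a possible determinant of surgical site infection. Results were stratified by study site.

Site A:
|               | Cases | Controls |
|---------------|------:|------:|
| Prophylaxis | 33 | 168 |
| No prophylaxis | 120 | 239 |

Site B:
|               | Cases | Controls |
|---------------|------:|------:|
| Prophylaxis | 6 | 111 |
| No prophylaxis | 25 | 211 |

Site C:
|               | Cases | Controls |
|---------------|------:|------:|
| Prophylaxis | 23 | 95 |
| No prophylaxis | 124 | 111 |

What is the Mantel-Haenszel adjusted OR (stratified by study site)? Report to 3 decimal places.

OR_MH = Σ(aᵢdᵢ/nᵢ) / Σ(bᵢcᵢ/nᵢ), where nᵢ is the stratum total.
Stratum 1 (Site A): n = 560; a·d/n = 33·239/560 = 14.0839; b·c/n = 168·120/560 = 36.0000
Stratum 2 (Site B): n = 353; a·d/n = 6·211/353 = 3.5864; b·c/n = 111·25/353 = 7.8612
Stratum 3 (Site C): n = 353; a·d/n = 23·111/353 = 7.2323; b·c/n = 95·124/353 = 33.3711
OR_MH = (14.0839 + 3.5864 + 7.2323) / (36.0000 + 7.8612 + 33.3711) = 24.9026 / 77.2323 = 0.32244

0.322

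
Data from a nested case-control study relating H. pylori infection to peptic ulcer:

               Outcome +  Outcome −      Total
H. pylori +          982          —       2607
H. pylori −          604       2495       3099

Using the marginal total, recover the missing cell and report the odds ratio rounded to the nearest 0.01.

The missing cell is in the exposed row: 2607 − 982 = 1625.
So a = 982, b = 1625, c = 604, d = 2495.
OR = (a·d)/(b·c) = (982 × 2495) / (1625 × 604) = 2450090 / 981500 = 2.49627

2.50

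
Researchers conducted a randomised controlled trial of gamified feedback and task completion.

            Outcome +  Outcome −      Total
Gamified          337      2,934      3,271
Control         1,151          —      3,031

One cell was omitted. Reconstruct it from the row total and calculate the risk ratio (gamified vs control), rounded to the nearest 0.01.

The missing cell is in the unexposed row: 3031 − 1151 = 1880.
So a = 337, b = 2934, c = 1151, d = 1880.
RR = [a/(a+b)] / [c/(c+d)] = (337/3271) / (1151/3031) = 0.10303/0.37974 = 0.27131

0.27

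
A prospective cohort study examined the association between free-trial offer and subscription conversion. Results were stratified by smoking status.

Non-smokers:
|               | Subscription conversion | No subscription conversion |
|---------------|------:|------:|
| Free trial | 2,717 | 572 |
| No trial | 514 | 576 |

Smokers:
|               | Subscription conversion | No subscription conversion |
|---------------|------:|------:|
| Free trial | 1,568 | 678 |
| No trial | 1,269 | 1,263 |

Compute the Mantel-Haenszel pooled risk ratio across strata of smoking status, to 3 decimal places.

1.534

RR_MH = Σ(aᵢ·n₀ᵢ/nᵢ) / Σ(cᵢ·n₁ᵢ/nᵢ), with n₁ᵢ = aᵢ+bᵢ (exposed), n₀ᵢ = cᵢ+dᵢ (unexposed), nᵢ = n₁ᵢ+n₀ᵢ.
Stratum 1 (Non-smokers): n₁ = 3289, n₀ = 1090, n = 4379; a·n₀/n = 2717·1090/4379 = 676.3028; c·n₁/n = 514·3289/4379 = 386.0575
Stratum 2 (Smokers): n₁ = 2246, n₀ = 2532, n = 4778; a·n₀/n = 1568·2532/4778 = 830.9284; c·n₁/n = 1269·2246/4778 = 596.5203
RR_MH = (676.3028 + 830.9284) / (386.0575 + 596.5203) = 1507.2312 / 982.5778 = 1.53396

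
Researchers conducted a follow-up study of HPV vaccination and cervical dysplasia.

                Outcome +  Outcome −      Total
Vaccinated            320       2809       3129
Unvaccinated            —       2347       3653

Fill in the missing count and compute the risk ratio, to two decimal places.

The missing cell is in the unexposed row: 3653 − 2347 = 1306.
So a = 320, b = 2809, c = 1306, d = 2347.
RR = [a/(a+b)] / [c/(c+d)] = (320/3129) / (1306/3653) = 0.10227/0.35751 = 0.28606

0.29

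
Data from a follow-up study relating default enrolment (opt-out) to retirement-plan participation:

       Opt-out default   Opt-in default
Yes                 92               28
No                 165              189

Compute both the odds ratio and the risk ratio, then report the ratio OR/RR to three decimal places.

Reading the table with exposure as columns: a = 92 (Opt-out default, case), b = 165 (Opt-out default, non-case), c = 28 (Opt-in default, case), d = 189.
OR = (92·189)/(165·28) = 17388/4620 = 3.76364
Risk in exposed = 92/257 = 0.35798; risk in unexposed = 28/217 = 0.12903; RR = 2.77432
OR/RR = 3.76364 / 2.77432 = 1.35660
The outcome is not rare, so the OR lies further from 1 than the RR.

1.357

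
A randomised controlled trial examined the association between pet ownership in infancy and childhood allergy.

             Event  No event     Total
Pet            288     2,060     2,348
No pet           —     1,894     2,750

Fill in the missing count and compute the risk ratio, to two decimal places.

The missing cell is in the unexposed row: 2750 − 1894 = 856.
So a = 288, b = 2060, c = 856, d = 1894.
RR = [a/(a+b)] / [c/(c+d)] = (288/2348) / (856/2750) = 0.12266/0.31127 = 0.39405

0.39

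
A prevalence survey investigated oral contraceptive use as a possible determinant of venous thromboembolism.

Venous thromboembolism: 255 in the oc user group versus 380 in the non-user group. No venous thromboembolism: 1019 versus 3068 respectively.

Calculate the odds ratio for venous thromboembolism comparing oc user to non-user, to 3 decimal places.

From the description: a = 255, b = 1019, c = 380, d = 3068.
OR = (a·d)/(b·c) = (255 × 3068) / (1019 × 380) = 782340 / 387220 = 2.02040
The odds of venous thromboembolism are about 2.02 times as high in the oc user group.

2.020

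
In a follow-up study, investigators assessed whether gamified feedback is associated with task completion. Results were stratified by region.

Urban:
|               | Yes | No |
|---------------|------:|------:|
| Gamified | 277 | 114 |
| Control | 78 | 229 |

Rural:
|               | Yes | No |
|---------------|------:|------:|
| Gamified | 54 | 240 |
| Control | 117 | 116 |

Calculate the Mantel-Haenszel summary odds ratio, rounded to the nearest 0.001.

1.557

OR_MH = Σ(aᵢdᵢ/nᵢ) / Σ(bᵢcᵢ/nᵢ), where nᵢ is the stratum total.
Stratum 1 (Urban): n = 698; a·d/n = 277·229/698 = 90.8782; b·c/n = 114·78/698 = 12.7393
Stratum 2 (Rural): n = 527; a·d/n = 54·116/527 = 11.8861; b·c/n = 240·117/527 = 53.2827
OR_MH = (90.8782 + 11.8861) / (12.7393 + 53.2827) = 102.7644 / 66.0220 = 1.55652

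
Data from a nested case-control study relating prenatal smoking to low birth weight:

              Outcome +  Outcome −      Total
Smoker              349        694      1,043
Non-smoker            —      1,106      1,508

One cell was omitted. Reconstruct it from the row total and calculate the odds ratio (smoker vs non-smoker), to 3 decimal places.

The missing cell is in the unexposed row: 1508 − 1106 = 402.
So a = 349, b = 694, c = 402, d = 1106.
OR = (a·d)/(b·c) = (349 × 1106) / (694 × 402) = 385994 / 278988 = 1.38355

1.384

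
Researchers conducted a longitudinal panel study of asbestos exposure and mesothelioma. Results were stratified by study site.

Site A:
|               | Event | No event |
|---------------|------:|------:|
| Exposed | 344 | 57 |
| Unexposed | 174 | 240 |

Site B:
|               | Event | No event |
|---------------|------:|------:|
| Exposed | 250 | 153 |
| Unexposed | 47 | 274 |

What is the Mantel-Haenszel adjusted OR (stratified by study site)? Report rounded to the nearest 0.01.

8.86

OR_MH = Σ(aᵢdᵢ/nᵢ) / Σ(bᵢcᵢ/nᵢ), where nᵢ is the stratum total.
Stratum 1 (Site A): n = 815; a·d/n = 344·240/815 = 101.3006; b·c/n = 57·174/815 = 12.1693
Stratum 2 (Site B): n = 724; a·d/n = 250·274/724 = 94.6133; b·c/n = 153·47/724 = 9.9323
OR_MH = (101.3006 + 94.6133) / (12.1693 + 9.9323) = 195.9139 / 22.1016 = 8.86422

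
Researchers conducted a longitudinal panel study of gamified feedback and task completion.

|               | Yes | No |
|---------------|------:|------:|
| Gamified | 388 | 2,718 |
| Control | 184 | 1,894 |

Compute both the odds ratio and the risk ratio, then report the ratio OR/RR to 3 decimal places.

Cells: a = 388, b = 2718, c = 184, d = 1894.
OR = (388·1894)/(2718·184) = 734872/500112 = 1.46941
Risk in exposed = 388/3106 = 0.12492; risk in unexposed = 184/2078 = 0.08855; RR = 1.41078
OR/RR = 1.46941 / 1.41078 = 1.04157
The outcome is not rare, so the OR lies further from 1 than the RR.

1.042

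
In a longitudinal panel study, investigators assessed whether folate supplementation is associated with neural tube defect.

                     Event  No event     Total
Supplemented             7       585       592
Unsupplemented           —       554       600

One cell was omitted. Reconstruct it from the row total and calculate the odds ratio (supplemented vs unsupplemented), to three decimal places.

The missing cell is in the unexposed row: 600 − 554 = 46.
So a = 7, b = 585, c = 46, d = 554.
OR = (a·d)/(b·c) = (7 × 554) / (585 × 46) = 3878 / 26910 = 0.14411

0.144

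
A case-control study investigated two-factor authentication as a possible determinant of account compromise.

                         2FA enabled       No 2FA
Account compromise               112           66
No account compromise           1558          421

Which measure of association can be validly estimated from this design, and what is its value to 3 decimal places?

Reading the table with exposure as columns: a = 112 (2FA enabled, case), b = 1558 (2FA enabled, non-case), c = 66 (No 2FA, case), d = 421.
This is a case-control study: participants were sampled on outcome status, so risks in the source population cannot be estimated directly — relative risk is not valid here. The odds ratio is the appropriate measure.
OR = (a·d)/(b·c) = (112 × 421) / (1558 × 66) = 47152 / 102828 = 0.45855

0.459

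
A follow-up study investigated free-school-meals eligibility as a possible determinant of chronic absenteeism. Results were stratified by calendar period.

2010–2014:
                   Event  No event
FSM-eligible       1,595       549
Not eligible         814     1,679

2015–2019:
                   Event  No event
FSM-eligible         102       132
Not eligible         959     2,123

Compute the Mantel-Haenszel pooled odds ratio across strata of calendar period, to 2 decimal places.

4.78

OR_MH = Σ(aᵢdᵢ/nᵢ) / Σ(bᵢcᵢ/nᵢ), where nᵢ is the stratum total.
Stratum 1 (2010–2014): n = 4637; a·d/n = 1595·1679/4637 = 577.5297; b·c/n = 549·814/4637 = 96.3739
Stratum 2 (2015–2019): n = 3316; a·d/n = 102·2123/3316 = 65.3034; b·c/n = 132·959/3316 = 38.1749
OR_MH = (577.5297 + 65.3034) / (96.3739 + 38.1749) = 642.8330 / 134.5489 = 4.77769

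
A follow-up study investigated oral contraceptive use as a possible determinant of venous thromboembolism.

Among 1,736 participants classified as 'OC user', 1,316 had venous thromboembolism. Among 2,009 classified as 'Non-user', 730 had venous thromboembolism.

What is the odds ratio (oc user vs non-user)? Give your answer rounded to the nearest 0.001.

From the description: a = 1316, b = 420, c = 730, d = 1279.
OR = (a·d)/(b·c) = (1316 × 1279) / (420 × 730) = 1683164 / 306600 = 5.48977
The odds of venous thromboembolism are about 5.49 times as high in the oc user group.

5.490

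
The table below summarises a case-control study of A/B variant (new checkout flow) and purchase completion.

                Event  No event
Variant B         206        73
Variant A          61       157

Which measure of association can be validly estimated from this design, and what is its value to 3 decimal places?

7.263

Cells: a = 206, b = 73, c = 61, d = 157.
This is a case-control study: participants were sampled on outcome status, so risks in the source population cannot be estimated directly — relative risk is not valid here. The odds ratio is the appropriate measure.
OR = (a·d)/(b·c) = (206 × 157) / (73 × 61) = 32342 / 4453 = 7.26297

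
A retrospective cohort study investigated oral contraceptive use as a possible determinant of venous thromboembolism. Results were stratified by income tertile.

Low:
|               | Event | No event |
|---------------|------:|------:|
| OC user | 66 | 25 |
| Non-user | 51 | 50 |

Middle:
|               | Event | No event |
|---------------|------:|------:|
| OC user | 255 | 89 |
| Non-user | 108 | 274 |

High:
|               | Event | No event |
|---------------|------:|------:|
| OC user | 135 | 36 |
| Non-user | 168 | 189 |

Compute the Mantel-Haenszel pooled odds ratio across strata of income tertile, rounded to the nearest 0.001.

OR_MH = Σ(aᵢdᵢ/nᵢ) / Σ(bᵢcᵢ/nᵢ), where nᵢ is the stratum total.
Stratum 1 (Low): n = 192; a·d/n = 66·50/192 = 17.1875; b·c/n = 25·51/192 = 6.6406
Stratum 2 (Middle): n = 726; a·d/n = 255·274/726 = 96.2397; b·c/n = 89·108/726 = 13.2397
Stratum 3 (High): n = 528; a·d/n = 135·189/528 = 48.3239; b·c/n = 36·168/528 = 11.4545
OR_MH = (17.1875 + 96.2397 + 48.3239) / (6.6406 + 13.2397 + 11.4545) = 161.7510 / 31.3348 = 5.16202

5.162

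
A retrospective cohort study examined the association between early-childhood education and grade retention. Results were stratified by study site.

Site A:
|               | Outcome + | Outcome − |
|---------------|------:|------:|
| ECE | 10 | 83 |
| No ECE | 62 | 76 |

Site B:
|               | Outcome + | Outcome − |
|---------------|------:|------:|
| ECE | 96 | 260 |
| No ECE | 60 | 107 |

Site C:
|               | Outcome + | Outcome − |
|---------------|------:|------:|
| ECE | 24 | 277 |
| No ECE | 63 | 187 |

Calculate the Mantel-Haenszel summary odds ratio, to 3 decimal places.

0.371

OR_MH = Σ(aᵢdᵢ/nᵢ) / Σ(bᵢcᵢ/nᵢ), where nᵢ is the stratum total.
Stratum 1 (Site A): n = 231; a·d/n = 10·76/231 = 3.2900; b·c/n = 83·62/231 = 22.2771
Stratum 2 (Site B): n = 523; a·d/n = 96·107/523 = 19.6405; b·c/n = 260·60/523 = 29.8279
Stratum 3 (Site C): n = 551; a·d/n = 24·187/551 = 8.1452; b·c/n = 277·63/551 = 31.6715
OR_MH = (3.2900 + 19.6405 + 8.1452) / (22.2771 + 29.8279 + 31.6715) = 31.0758 / 83.7765 = 0.37094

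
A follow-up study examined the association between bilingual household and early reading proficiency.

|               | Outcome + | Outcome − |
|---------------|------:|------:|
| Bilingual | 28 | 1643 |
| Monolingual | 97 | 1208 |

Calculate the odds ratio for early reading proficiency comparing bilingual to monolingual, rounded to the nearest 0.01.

0.21

Cells: a = 28, b = 1643, c = 97, d = 1208.
OR = (a·d)/(b·c) = (28 × 1208) / (1643 × 97) = 33824 / 159371 = 0.21223
Exposure is associated with lower odds of early reading proficiency (OR = 0.21 < 1).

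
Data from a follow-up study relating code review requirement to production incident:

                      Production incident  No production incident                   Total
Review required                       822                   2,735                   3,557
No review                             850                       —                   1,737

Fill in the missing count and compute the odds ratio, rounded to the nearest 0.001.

0.314

The missing cell is in the unexposed row: 1737 − 850 = 887.
So a = 822, b = 2735, c = 850, d = 887.
OR = (a·d)/(b·c) = (822 × 887) / (2735 × 850) = 729114 / 2324750 = 0.31363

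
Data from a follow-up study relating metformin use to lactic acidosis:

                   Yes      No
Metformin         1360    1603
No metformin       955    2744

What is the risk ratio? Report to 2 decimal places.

1.78

Cells: a = 1360, b = 1603, c = 955, d = 2744.
Risk in exposed = 1360/2963 = 0.45899; risk in unexposed = 955/3699 = 0.25818.
RR = 0.45899 / 0.25818 = 1.77782
The risk among the exposed is 1.78 times that among the unexposed.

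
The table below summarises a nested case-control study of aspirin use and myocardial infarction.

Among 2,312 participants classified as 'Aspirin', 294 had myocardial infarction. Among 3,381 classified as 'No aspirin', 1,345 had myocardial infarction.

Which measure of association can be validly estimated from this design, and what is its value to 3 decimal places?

From the description: a = 294, b = 2018, c = 1345, d = 2036.
This is a nested case-control study: participants were sampled on outcome status, so risks in the source population cannot be estimated directly — relative risk is not valid here. The odds ratio is the appropriate measure.
OR = (a·d)/(b·c) = (294 × 2036) / (2018 × 1345) = 598584 / 2714210 = 0.22054

0.221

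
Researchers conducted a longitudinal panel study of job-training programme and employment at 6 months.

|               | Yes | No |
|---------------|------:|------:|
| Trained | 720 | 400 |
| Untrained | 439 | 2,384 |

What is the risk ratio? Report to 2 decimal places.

Cells: a = 720, b = 400, c = 439, d = 2384.
Risk in exposed = 720/1120 = 0.64286; risk in unexposed = 439/2823 = 0.15551.
RR = 0.64286 / 0.15551 = 4.13391
The risk among the exposed is 4.13 times that among the unexposed.

4.13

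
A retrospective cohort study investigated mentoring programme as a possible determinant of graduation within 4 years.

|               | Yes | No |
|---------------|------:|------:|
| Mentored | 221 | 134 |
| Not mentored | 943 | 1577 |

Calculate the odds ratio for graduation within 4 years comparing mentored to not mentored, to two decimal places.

Cells: a = 221, b = 134, c = 943, d = 1577.
OR = (a·d)/(b·c) = (221 × 1577) / (134 × 943) = 348517 / 126362 = 2.75808
The odds of graduation within 4 years are about 2.76 times as high in the mentored group.

2.76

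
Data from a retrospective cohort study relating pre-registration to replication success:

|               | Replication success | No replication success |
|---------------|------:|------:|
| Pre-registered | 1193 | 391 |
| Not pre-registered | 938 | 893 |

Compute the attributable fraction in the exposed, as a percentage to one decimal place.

32.0

Cells: a = 1193, b = 391, c = 938, d = 893.
Risk in exposed = 1193/1584 = 0.75316; risk in unexposed = 938/1831 = 0.51229.
RR = 0.75316/0.51229 = 1.47018
AR% = (RR − 1)/RR × 100 = (1.47018 − 1)/1.47018 × 100 = 31.9812%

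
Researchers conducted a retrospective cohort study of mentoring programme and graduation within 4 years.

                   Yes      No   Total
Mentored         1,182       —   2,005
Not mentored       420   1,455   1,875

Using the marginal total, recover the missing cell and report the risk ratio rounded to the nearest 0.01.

2.63

The missing cell is in the exposed row: 2005 − 1182 = 823.
So a = 1182, b = 823, c = 420, d = 1455.
RR = [a/(a+b)] / [c/(c+d)] = (1182/2005) / (420/1875) = 0.58953/0.22400 = 2.63181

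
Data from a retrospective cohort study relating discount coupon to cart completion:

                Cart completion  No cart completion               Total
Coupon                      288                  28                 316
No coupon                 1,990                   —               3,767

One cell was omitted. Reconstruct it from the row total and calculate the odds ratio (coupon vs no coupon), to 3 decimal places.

9.185

The missing cell is in the unexposed row: 3767 − 1990 = 1777.
So a = 288, b = 28, c = 1990, d = 1777.
OR = (a·d)/(b·c) = (288 × 1777) / (28 × 1990) = 511776 / 55720 = 9.18478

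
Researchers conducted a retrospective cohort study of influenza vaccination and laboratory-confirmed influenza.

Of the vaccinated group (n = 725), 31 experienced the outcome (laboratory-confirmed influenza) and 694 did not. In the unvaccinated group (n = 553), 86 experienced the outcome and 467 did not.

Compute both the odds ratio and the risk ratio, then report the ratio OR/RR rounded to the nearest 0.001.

0.882

From the description: a = 31, b = 694, c = 86, d = 467.
OR = (31·467)/(694·86) = 14477/59684 = 0.24256
Risk in exposed = 31/725 = 0.04276; risk in unexposed = 86/553 = 0.15552; RR = 0.27495
OR/RR = 0.24256 / 0.27495 = 0.88221
The outcome is not rare, so the OR lies further from 1 than the RR.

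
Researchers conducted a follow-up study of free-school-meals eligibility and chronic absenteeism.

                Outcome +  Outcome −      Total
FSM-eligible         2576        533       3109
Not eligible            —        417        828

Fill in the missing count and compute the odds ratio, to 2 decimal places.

4.90

The missing cell is in the unexposed row: 828 − 417 = 411.
So a = 2576, b = 533, c = 411, d = 417.
OR = (a·d)/(b·c) = (2576 × 417) / (533 × 411) = 1074192 / 219063 = 4.90358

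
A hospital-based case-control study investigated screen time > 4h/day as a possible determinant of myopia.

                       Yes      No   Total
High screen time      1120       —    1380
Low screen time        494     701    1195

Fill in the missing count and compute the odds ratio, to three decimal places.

The missing cell is in the exposed row: 1380 − 1120 = 260.
So a = 1120, b = 260, c = 494, d = 701.
OR = (a·d)/(b·c) = (1120 × 701) / (260 × 494) = 785120 / 128440 = 6.11274

6.113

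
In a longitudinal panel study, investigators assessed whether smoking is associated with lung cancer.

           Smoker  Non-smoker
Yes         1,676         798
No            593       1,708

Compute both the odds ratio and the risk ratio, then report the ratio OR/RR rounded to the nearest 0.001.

Reading the table with exposure as columns: a = 1676 (Smoker, case), b = 593 (Smoker, non-case), c = 798 (Non-smoker, case), d = 1708.
OR = (1676·1708)/(593·798) = 2862608/473214 = 6.04929
Risk in exposed = 1676/2269 = 0.73865; risk in unexposed = 798/2506 = 0.31844; RR = 2.31962
OR/RR = 6.04929 / 2.31962 = 2.60787
The outcome is not rare, so the OR lies further from 1 than the RR.

2.608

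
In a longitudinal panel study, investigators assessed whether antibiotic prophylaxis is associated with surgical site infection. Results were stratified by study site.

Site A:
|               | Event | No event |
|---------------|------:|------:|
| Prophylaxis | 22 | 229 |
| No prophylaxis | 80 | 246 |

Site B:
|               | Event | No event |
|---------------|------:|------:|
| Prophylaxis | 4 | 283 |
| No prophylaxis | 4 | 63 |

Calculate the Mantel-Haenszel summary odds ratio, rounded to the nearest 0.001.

0.289

OR_MH = Σ(aᵢdᵢ/nᵢ) / Σ(bᵢcᵢ/nᵢ), where nᵢ is the stratum total.
Stratum 1 (Site A): n = 577; a·d/n = 22·246/577 = 9.3795; b·c/n = 229·80/577 = 31.7504
Stratum 2 (Site B): n = 354; a·d/n = 4·63/354 = 0.7119; b·c/n = 283·4/354 = 3.1977
OR_MH = (9.3795 + 0.7119) / (31.7504 + 3.1977) = 10.0914 / 34.9482 = 0.28875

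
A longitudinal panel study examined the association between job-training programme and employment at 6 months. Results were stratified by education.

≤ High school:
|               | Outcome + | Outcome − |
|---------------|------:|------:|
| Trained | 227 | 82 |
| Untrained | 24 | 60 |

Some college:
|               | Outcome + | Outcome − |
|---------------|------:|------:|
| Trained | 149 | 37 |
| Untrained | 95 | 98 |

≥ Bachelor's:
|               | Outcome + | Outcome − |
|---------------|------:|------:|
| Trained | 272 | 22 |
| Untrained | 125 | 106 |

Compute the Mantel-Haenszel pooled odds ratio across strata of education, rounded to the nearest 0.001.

6.563

OR_MH = Σ(aᵢdᵢ/nᵢ) / Σ(bᵢcᵢ/nᵢ), where nᵢ is the stratum total.
Stratum 1 (≤ High school): n = 393; a·d/n = 227·60/393 = 34.6565; b·c/n = 82·24/393 = 5.0076
Stratum 2 (Some college): n = 379; a·d/n = 149·98/379 = 38.5277; b·c/n = 37·95/379 = 9.2744
Stratum 3 (≥ Bachelor's): n = 525; a·d/n = 272·106/525 = 54.9181; b·c/n = 22·125/525 = 5.2381
OR_MH = (34.6565 + 38.5277 + 54.9181) / (5.0076 + 9.2744 + 5.2381) = 128.1023 / 19.5201 = 6.56257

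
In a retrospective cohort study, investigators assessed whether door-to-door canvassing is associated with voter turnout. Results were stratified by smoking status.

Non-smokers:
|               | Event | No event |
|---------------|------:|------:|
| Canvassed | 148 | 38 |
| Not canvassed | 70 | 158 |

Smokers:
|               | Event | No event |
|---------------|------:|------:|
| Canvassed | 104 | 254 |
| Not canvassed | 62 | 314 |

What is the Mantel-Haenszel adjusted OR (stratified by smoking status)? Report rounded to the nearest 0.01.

3.62

OR_MH = Σ(aᵢdᵢ/nᵢ) / Σ(bᵢcᵢ/nᵢ), where nᵢ is the stratum total.
Stratum 1 (Non-smokers): n = 414; a·d/n = 148·158/414 = 56.4831; b·c/n = 38·70/414 = 6.4251
Stratum 2 (Smokers): n = 734; a·d/n = 104·314/734 = 44.4905; b·c/n = 254·62/734 = 21.4550
OR_MH = (56.4831 + 44.4905) / (6.4251 + 21.4550) = 100.9736 / 27.8802 = 3.62170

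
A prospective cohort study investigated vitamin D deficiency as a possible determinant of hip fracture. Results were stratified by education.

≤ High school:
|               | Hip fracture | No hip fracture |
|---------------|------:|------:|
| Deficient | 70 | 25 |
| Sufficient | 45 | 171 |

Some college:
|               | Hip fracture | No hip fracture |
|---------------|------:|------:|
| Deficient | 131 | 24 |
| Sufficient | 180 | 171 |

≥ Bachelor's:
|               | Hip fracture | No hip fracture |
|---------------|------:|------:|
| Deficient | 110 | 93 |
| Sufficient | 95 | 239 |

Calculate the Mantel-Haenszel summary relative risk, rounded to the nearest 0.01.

1.98

RR_MH = Σ(aᵢ·n₀ᵢ/nᵢ) / Σ(cᵢ·n₁ᵢ/nᵢ), with n₁ᵢ = aᵢ+bᵢ (exposed), n₀ᵢ = cᵢ+dᵢ (unexposed), nᵢ = n₁ᵢ+n₀ᵢ.
Stratum 1 (≤ High school): n₁ = 95, n₀ = 216, n = 311; a·n₀/n = 70·216/311 = 48.6174; c·n₁/n = 45·95/311 = 13.7460
Stratum 2 (Some college): n₁ = 155, n₀ = 351, n = 506; a·n₀/n = 131·351/506 = 90.8715; c·n₁/n = 180·155/506 = 55.1383
Stratum 3 (≥ Bachelor's): n₁ = 203, n₀ = 334, n = 537; a·n₀/n = 110·334/537 = 68.4171; c·n₁/n = 95·203/537 = 35.9125
RR_MH = (48.6174 + 90.8715 + 68.4171) / (13.7460 + 55.1383 + 35.9125) = 207.9060 / 104.7968 = 1.98390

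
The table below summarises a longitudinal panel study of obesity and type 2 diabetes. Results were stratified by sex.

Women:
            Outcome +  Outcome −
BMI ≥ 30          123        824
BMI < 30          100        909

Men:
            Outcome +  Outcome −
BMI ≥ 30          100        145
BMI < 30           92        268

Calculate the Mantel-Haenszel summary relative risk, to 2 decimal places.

1.44

RR_MH = Σ(aᵢ·n₀ᵢ/nᵢ) / Σ(cᵢ·n₁ᵢ/nᵢ), with n₁ᵢ = aᵢ+bᵢ (exposed), n₀ᵢ = cᵢ+dᵢ (unexposed), nᵢ = n₁ᵢ+n₀ᵢ.
Stratum 1 (Women): n₁ = 947, n₀ = 1009, n = 1956; a·n₀/n = 123·1009/1956 = 63.4494; c·n₁/n = 100·947/1956 = 48.4151
Stratum 2 (Men): n₁ = 245, n₀ = 360, n = 605; a·n₀/n = 100·360/605 = 59.5041; c·n₁/n = 92·245/605 = 37.2562
RR_MH = (63.4494 + 59.5041) / (48.4151 + 37.2562) = 122.9535 / 85.6713 = 1.43518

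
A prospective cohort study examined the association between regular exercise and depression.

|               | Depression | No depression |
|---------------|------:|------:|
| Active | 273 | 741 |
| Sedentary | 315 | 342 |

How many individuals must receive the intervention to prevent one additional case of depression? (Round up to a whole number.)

5

Risk in treated group = 273/1014 = 0.26923; risk in control = 315/657 = 0.47945.
Absolute risk reduction = 0.47945 − 0.26923 = 0.21022
NNT = 1 / ARR = 1 / 0.21022 = 4.757 → round up → 5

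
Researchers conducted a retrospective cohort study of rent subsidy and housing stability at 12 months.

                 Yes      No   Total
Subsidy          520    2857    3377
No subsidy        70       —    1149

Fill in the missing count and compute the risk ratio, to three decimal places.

2.528

The missing cell is in the unexposed row: 1149 − 70 = 1079.
So a = 520, b = 2857, c = 70, d = 1079.
RR = [a/(a+b)] / [c/(c+d)] = (520/3377) / (70/1149) = 0.15398/0.06092 = 2.52752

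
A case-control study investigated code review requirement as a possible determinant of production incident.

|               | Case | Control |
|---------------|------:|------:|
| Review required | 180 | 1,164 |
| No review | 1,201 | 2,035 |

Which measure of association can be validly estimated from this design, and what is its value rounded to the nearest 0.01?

Cells: a = 180, b = 1164, c = 1201, d = 2035.
This is a case-control study: participants were sampled on outcome status, so risks in the source population cannot be estimated directly — relative risk is not valid here. The odds ratio is the appropriate measure.
OR = (a·d)/(b·c) = (180 × 2035) / (1164 × 1201) = 366300 / 1397964 = 0.26202

0.26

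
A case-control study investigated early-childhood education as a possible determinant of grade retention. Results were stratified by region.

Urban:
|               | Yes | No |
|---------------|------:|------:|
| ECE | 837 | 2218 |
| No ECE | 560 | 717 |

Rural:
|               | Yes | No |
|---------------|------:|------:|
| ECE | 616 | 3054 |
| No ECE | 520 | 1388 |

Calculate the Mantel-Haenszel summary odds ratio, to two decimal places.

0.51

OR_MH = Σ(aᵢdᵢ/nᵢ) / Σ(bᵢcᵢ/nᵢ), where nᵢ is the stratum total.
Stratum 1 (Urban): n = 4332; a·d/n = 837·717/4332 = 138.5339; b·c/n = 2218·560/4332 = 286.7221
Stratum 2 (Rural): n = 5578; a·d/n = 616·1388/5578 = 153.2822; b·c/n = 3054·520/5578 = 284.7042
OR_MH = (138.5339 + 153.2822) / (286.7221 + 284.7042) = 291.8161 / 571.4263 = 0.51068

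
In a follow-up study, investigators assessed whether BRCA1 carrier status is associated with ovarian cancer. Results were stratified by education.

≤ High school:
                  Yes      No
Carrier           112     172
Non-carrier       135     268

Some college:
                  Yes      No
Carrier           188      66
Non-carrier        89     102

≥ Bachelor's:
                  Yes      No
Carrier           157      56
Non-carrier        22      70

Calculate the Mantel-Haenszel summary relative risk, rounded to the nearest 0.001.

1.588

RR_MH = Σ(aᵢ·n₀ᵢ/nᵢ) / Σ(cᵢ·n₁ᵢ/nᵢ), with n₁ᵢ = aᵢ+bᵢ (exposed), n₀ᵢ = cᵢ+dᵢ (unexposed), nᵢ = n₁ᵢ+n₀ᵢ.
Stratum 1 (≤ High school): n₁ = 284, n₀ = 403, n = 687; a·n₀/n = 112·403/687 = 65.7001; c·n₁/n = 135·284/687 = 55.8079
Stratum 2 (Some college): n₁ = 254, n₀ = 191, n = 445; a·n₀/n = 188·191/445 = 80.6921; c·n₁/n = 89·254/445 = 50.8000
Stratum 3 (≥ Bachelor's): n₁ = 213, n₀ = 92, n = 305; a·n₀/n = 157·92/305 = 47.3574; c·n₁/n = 22·213/305 = 15.3639
RR_MH = (65.7001 + 80.6921 + 47.3574) / (55.8079 + 50.8000 + 15.3639) = 193.7497 / 121.9718 = 1.58848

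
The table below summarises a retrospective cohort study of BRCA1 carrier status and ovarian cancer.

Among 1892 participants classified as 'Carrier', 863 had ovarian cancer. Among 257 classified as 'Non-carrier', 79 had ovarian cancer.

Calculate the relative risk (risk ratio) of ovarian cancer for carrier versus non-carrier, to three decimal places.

1.484

From the description: a = 863, b = 1029, c = 79, d = 178.
Risk in exposed = 863/1892 = 0.45613; risk in unexposed = 79/257 = 0.30739.
RR = 0.45613 / 0.30739 = 1.48387
The risk among the exposed is 1.48 times that among the unexposed.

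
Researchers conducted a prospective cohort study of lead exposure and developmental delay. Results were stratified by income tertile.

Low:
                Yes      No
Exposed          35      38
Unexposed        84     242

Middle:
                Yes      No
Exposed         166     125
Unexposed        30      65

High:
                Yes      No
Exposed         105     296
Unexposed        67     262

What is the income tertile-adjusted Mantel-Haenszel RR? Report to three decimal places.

1.561

RR_MH = Σ(aᵢ·n₀ᵢ/nᵢ) / Σ(cᵢ·n₁ᵢ/nᵢ), with n₁ᵢ = aᵢ+bᵢ (exposed), n₀ᵢ = cᵢ+dᵢ (unexposed), nᵢ = n₁ᵢ+n₀ᵢ.
Stratum 1 (Low): n₁ = 73, n₀ = 326, n = 399; a·n₀/n = 35·326/399 = 28.5965; c·n₁/n = 84·73/399 = 15.3684
Stratum 2 (Middle): n₁ = 291, n₀ = 95, n = 386; a·n₀/n = 166·95/386 = 40.8549; c·n₁/n = 30·291/386 = 22.6166
Stratum 3 (High): n₁ = 401, n₀ = 329, n = 730; a·n₀/n = 105·329/730 = 47.3219; c·n₁/n = 67·401/730 = 36.8041
RR_MH = (28.5965 + 40.8549 + 47.3219) / (15.3684 + 22.6166 + 36.8041) = 116.7733 / 74.7891 = 1.56137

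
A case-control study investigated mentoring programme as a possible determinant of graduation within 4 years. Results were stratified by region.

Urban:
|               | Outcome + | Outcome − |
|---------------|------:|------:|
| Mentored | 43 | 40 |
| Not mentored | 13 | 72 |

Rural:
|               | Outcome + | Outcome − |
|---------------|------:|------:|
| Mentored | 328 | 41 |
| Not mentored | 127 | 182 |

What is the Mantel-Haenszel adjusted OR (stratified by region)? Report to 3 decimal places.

OR_MH = Σ(aᵢdᵢ/nᵢ) / Σ(bᵢcᵢ/nᵢ), where nᵢ is the stratum total.
Stratum 1 (Urban): n = 168; a·d/n = 43·72/168 = 18.4286; b·c/n = 40·13/168 = 3.0952
Stratum 2 (Rural): n = 678; a·d/n = 328·182/678 = 88.0472; b·c/n = 41·127/678 = 7.6799
OR_MH = (18.4286 + 88.0472) / (3.0952 + 7.6799) = 106.4758 / 10.7752 = 9.88158

9.882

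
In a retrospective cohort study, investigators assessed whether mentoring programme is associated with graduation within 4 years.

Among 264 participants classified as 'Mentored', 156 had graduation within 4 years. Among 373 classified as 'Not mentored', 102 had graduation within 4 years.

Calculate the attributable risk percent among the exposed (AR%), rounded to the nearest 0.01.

From the description: a = 156, b = 108, c = 102, d = 271.
Risk in exposed = 156/264 = 0.59091; risk in unexposed = 102/373 = 0.27346.
RR = 0.59091/0.27346 = 2.16087
AR% = (RR − 1)/RR × 100 = (2.16087 − 1)/2.16087 × 100 = 53.7224%

53.72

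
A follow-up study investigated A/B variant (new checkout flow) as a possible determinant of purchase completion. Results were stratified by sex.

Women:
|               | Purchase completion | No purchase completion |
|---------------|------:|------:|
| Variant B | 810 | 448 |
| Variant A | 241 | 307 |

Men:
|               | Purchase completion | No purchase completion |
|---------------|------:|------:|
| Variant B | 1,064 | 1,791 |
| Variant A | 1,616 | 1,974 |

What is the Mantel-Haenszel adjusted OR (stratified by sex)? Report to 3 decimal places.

OR_MH = Σ(aᵢdᵢ/nᵢ) / Σ(bᵢcᵢ/nᵢ), where nᵢ is the stratum total.
Stratum 1 (Women): n = 1806; a·d/n = 810·307/1806 = 137.6910; b·c/n = 448·241/1806 = 59.7829
Stratum 2 (Men): n = 6445; a·d/n = 1064·1974/6445 = 325.8861; b·c/n = 1791·1616/6445 = 449.0700
OR_MH = (137.6910 + 325.8861) / (59.7829 + 449.0700) = 463.5771 / 508.8529 = 0.91102

0.911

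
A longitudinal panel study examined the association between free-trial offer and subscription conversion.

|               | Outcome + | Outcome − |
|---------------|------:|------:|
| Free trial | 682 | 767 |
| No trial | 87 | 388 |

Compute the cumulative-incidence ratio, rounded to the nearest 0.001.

2.570

Cells: a = 682, b = 767, c = 87, d = 388.
Risk in exposed = 682/1449 = 0.47067; risk in unexposed = 87/475 = 0.18316.
RR = 0.47067 / 0.18316 = 2.56975
The risk among the exposed is 2.57 times that among the unexposed.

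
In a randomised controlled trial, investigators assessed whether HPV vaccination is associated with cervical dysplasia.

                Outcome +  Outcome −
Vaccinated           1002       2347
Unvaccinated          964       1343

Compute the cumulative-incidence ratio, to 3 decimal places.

0.716

Cells: a = 1002, b = 2347, c = 964, d = 1343.
Risk in exposed = 1002/3349 = 0.29919; risk in unexposed = 964/2307 = 0.41786.
RR = 0.29919 / 0.41786 = 0.71602
The risk is 28% lower among the exposed than among the unexposed.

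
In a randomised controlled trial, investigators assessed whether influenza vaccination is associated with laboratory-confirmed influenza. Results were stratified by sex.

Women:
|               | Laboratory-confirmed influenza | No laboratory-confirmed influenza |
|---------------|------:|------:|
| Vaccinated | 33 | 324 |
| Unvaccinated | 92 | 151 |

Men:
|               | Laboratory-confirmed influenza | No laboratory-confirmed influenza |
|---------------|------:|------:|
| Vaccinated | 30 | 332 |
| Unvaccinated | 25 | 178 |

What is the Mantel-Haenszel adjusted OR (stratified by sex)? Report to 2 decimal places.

0.28

OR_MH = Σ(aᵢdᵢ/nᵢ) / Σ(bᵢcᵢ/nᵢ), where nᵢ is the stratum total.
Stratum 1 (Women): n = 600; a·d/n = 33·151/600 = 8.3050; b·c/n = 324·92/600 = 49.6800
Stratum 2 (Men): n = 565; a·d/n = 30·178/565 = 9.4513; b·c/n = 332·25/565 = 14.6903
OR_MH = (8.3050 + 9.4513) / (49.6800 + 14.6903) = 17.7563 / 64.3703 = 0.27585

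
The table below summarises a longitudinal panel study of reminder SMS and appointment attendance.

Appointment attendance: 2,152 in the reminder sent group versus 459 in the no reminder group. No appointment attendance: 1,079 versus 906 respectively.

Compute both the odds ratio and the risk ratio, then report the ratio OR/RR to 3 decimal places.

From the description: a = 2152, b = 1079, c = 459, d = 906.
OR = (2152·906)/(1079·459) = 1949712/495261 = 3.93674
Risk in exposed = 2152/3231 = 0.66605; risk in unexposed = 459/1365 = 0.33626; RR = 1.98073
OR/RR = 3.93674 / 1.98073 = 1.98752
The outcome is not rare, so the OR lies further from 1 than the RR.

1.988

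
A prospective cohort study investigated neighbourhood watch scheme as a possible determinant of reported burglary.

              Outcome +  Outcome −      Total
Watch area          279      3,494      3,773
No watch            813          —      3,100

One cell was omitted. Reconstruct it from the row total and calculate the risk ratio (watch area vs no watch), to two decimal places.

The missing cell is in the unexposed row: 3100 − 813 = 2287.
So a = 279, b = 3494, c = 813, d = 2287.
RR = [a/(a+b)] / [c/(c+d)] = (279/3773) / (813/3100) = 0.07395/0.26226 = 0.28196

0.28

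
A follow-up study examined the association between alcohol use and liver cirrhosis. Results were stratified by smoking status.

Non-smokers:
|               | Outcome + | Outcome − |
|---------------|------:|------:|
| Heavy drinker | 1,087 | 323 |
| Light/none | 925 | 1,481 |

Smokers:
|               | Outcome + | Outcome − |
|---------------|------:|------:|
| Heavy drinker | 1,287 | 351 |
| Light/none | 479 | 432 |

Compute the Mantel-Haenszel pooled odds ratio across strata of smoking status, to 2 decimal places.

4.44

OR_MH = Σ(aᵢdᵢ/nᵢ) / Σ(bᵢcᵢ/nᵢ), where nᵢ is the stratum total.
Stratum 1 (Non-smokers): n = 3816; a·d/n = 1087·1481/3816 = 421.8677; b·c/n = 323·925/3816 = 78.2953
Stratum 2 (Smokers): n = 2549; a·d/n = 1287·432/2549 = 218.1185; b·c/n = 351·479/2549 = 65.9588
OR_MH = (421.8677 + 218.1185) / (78.2953 + 65.9588) = 639.9861 / 144.2541 = 4.43652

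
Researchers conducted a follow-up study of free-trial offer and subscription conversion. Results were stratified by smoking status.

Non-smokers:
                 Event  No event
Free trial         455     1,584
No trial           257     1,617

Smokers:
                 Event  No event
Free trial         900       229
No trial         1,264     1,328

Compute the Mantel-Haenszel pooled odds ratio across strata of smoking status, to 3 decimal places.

OR_MH = Σ(aᵢdᵢ/nᵢ) / Σ(bᵢcᵢ/nᵢ), where nᵢ is the stratum total.
Stratum 1 (Non-smokers): n = 3913; a·d/n = 455·1617/3913 = 188.0233; b·c/n = 1584·257/3913 = 104.0348
Stratum 2 (Smokers): n = 3721; a·d/n = 900·1328/3721 = 321.2040; b·c/n = 229·1264/3721 = 77.7898
OR_MH = (188.0233 + 321.2040) / (104.0348 + 77.7898) = 509.2272 / 181.8246 = 2.80065

2.801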